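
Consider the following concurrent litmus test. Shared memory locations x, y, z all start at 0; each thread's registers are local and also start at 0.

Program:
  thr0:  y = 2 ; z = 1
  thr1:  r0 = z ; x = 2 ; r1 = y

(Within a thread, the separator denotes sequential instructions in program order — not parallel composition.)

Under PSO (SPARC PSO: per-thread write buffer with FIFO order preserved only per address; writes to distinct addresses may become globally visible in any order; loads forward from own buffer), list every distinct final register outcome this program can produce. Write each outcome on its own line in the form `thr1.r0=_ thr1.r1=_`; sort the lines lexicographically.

outcome vector order: (thr1.r0,thr1.r1)
|PSO outcomes| = 4

thr1.r0=0 thr1.r1=0
thr1.r0=0 thr1.r1=2
thr1.r0=1 thr1.r1=0
thr1.r0=1 thr1.r1=2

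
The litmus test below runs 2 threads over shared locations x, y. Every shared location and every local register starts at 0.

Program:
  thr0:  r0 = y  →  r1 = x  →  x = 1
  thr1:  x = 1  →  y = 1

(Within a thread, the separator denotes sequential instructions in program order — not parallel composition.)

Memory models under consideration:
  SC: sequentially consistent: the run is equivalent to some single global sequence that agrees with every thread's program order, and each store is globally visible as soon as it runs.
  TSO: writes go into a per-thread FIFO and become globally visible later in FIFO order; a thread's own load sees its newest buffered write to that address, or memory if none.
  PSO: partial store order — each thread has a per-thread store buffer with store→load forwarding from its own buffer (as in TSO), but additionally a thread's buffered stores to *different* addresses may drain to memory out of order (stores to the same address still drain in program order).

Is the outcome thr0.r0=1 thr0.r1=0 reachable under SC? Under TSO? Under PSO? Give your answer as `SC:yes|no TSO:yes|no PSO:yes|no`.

SC:no TSO:no PSO:yes

outcome vector order: (thr0.r0,thr0.r1)
under SC → (0,0); (0,1); (1,1)
under TSO → (0,0); (0,1); (1,1)
under PSO → (0,0); (0,1); (1,0); (1,1)
target (1,0) ∈ {PSO}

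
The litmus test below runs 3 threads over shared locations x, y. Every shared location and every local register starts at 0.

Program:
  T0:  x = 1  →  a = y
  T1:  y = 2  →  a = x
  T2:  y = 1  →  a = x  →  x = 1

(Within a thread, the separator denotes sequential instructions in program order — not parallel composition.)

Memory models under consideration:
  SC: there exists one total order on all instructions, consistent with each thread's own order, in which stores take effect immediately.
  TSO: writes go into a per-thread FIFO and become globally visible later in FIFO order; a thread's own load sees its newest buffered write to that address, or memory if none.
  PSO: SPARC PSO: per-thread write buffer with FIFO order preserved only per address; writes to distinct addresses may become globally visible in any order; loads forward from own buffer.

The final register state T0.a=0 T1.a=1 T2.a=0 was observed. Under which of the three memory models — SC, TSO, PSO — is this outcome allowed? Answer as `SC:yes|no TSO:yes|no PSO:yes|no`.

outcome vector order: (T0.a,T1.a,T2.a)
under SC → 0/1/1, 1/0/0, 1/0/1, 1/1/0, 1/1/1, 2/0/0, 2/0/1, 2/1/0, 2/1/1
under TSO → 0/0/0, 0/0/1, 0/1/0, 0/1/1, 1/0/0, 1/0/1, 1/1/0, 1/1/1, 2/0/0, 2/0/1, 2/1/0, 2/1/1
under PSO → 0/0/0, 0/0/1, 0/1/0, 0/1/1, 1/0/0, 1/0/1, 1/1/0, 1/1/1, 2/0/0, 2/0/1, 2/1/0, 2/1/1
target 0/1/0 ∈ {TSO,PSO}

SC:no TSO:yes PSO:yes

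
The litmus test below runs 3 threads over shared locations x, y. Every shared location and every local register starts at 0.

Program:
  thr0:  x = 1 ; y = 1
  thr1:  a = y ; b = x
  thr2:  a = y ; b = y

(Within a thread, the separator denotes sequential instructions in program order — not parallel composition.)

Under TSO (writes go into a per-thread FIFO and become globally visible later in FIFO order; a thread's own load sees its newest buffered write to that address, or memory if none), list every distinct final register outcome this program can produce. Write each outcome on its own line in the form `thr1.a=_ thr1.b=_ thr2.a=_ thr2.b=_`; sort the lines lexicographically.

outcome vector order: (thr1.a,thr1.b,thr2.a,thr2.b)
|TSO outcomes| = 9

thr1.a=0 thr1.b=0 thr2.a=0 thr2.b=0
thr1.a=0 thr1.b=0 thr2.a=0 thr2.b=1
thr1.a=0 thr1.b=0 thr2.a=1 thr2.b=1
thr1.a=0 thr1.b=1 thr2.a=0 thr2.b=0
thr1.a=0 thr1.b=1 thr2.a=0 thr2.b=1
thr1.a=0 thr1.b=1 thr2.a=1 thr2.b=1
thr1.a=1 thr1.b=1 thr2.a=0 thr2.b=0
thr1.a=1 thr1.b=1 thr2.a=0 thr2.b=1
thr1.a=1 thr1.b=1 thr2.a=1 thr2.b=1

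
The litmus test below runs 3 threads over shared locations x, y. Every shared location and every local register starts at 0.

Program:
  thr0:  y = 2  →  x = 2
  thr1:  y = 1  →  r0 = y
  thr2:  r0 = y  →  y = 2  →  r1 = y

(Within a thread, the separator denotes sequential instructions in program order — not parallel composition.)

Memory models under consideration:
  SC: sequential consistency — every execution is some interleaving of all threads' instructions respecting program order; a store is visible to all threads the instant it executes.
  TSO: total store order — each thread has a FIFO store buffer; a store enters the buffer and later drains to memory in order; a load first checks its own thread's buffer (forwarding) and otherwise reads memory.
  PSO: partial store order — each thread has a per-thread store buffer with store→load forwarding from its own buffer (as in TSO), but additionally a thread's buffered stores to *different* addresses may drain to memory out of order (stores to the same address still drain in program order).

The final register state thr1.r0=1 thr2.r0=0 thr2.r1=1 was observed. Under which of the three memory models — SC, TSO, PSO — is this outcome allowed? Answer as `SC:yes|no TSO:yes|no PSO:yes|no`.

outcome vector order: (thr1.r0,thr2.r0,thr2.r1)
under SC → <1 0 1>, <1 0 2>, <1 1 2>, <1 2 1>, <1 2 2>, <2 0 1>, <2 0 2>, <2 1 2>, <2 2 2>
under TSO → <1 0 1>, <1 0 2>, <1 1 2>, <1 2 1>, <1 2 2>, <2 0 1>, <2 0 2>, <2 1 2>, <2 2 2>
under PSO → <1 0 1>, <1 0 2>, <1 1 2>, <1 2 1>, <1 2 2>, <2 0 1>, <2 0 2>, <2 1 2>, <2 2 2>
target <1 0 1> ∈ {SC,TSO,PSO}

SC:yes TSO:yes PSO:yes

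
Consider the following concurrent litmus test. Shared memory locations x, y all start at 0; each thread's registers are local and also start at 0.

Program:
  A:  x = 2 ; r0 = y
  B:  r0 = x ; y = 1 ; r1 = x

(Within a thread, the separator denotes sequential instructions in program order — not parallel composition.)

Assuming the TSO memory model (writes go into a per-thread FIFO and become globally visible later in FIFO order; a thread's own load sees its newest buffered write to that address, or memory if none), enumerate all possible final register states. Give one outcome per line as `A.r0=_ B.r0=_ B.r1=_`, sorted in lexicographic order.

outcome vector order: (A.r0,B.r0,B.r1)
|TSO outcomes| = 6

A.r0=0 B.r0=0 B.r1=0
A.r0=0 B.r0=0 B.r1=2
A.r0=0 B.r0=2 B.r1=2
A.r0=1 B.r0=0 B.r1=0
A.r0=1 B.r0=0 B.r1=2
A.r0=1 B.r0=2 B.r1=2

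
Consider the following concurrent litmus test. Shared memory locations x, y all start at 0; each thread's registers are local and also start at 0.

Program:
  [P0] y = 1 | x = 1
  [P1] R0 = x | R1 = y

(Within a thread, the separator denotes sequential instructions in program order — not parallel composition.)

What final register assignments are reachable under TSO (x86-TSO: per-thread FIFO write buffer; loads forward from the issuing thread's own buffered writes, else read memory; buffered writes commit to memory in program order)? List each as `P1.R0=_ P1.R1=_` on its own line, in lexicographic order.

outcome vector order: (P1.R0,P1.R1)
|TSO outcomes| = 3

P1.R0=0 P1.R1=0
P1.R0=0 P1.R1=1
P1.R0=1 P1.R1=1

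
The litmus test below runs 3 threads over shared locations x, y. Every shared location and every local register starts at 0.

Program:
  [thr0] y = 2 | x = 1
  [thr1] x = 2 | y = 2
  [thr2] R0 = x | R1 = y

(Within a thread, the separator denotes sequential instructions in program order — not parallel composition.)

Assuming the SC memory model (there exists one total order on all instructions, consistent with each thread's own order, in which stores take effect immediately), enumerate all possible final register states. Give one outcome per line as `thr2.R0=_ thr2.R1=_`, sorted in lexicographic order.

thr2.R0=0 thr2.R1=0
thr2.R0=0 thr2.R1=2
thr2.R0=1 thr2.R1=2
thr2.R0=2 thr2.R1=0
thr2.R0=2 thr2.R1=2

outcome vector order: (thr2.R0,thr2.R1)
|SC outcomes| = 5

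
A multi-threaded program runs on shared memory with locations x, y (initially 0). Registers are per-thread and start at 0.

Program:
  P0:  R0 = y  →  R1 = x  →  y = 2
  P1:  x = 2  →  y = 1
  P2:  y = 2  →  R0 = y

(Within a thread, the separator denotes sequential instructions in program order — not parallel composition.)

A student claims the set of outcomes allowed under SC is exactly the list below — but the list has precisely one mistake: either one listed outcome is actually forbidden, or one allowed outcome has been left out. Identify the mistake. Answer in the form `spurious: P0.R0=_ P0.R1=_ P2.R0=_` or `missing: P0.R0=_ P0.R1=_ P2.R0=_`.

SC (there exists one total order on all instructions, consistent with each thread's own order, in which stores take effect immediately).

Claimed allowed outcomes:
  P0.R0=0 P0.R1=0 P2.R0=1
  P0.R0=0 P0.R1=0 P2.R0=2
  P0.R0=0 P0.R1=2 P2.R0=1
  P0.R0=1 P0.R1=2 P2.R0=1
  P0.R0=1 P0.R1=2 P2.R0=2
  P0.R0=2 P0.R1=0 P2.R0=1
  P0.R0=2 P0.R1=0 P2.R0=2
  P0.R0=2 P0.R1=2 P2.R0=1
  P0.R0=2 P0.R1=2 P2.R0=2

missing: P0.R0=0 P0.R1=2 P2.R0=2

outcome vector order: (P0.R0,P0.R1,P2.R0)
SC: 10 outcomes — {(0,0,1); (0,0,2); (0,2,1); (0,2,2); (1,2,1); (1,2,2); (2,0,1); (2,0,2); (2,2,1); (2,2,2)}
SC∖claimed = {(0,2,2)}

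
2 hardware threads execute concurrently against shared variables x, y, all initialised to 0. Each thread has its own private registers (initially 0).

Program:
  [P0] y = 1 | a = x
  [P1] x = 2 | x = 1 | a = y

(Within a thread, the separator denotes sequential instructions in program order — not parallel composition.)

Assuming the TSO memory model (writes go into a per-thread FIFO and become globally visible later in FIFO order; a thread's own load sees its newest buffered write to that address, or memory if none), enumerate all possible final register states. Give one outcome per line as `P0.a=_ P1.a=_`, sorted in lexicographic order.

outcome vector order: (P0.a,P1.a)
|TSO outcomes| = 6

P0.a=0 P1.a=0
P0.a=0 P1.a=1
P0.a=1 P1.a=0
P0.a=1 P1.a=1
P0.a=2 P1.a=0
P0.a=2 P1.a=1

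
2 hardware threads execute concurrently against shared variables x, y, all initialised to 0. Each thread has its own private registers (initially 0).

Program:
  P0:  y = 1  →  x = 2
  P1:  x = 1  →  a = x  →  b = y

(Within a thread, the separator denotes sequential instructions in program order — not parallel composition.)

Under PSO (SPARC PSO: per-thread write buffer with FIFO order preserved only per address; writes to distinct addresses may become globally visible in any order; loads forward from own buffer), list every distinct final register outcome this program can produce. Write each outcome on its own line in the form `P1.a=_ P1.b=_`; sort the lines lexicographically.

P1.a=1 P1.b=0
P1.a=1 P1.b=1
P1.a=2 P1.b=0
P1.a=2 P1.b=1

outcome vector order: (P1.a,P1.b)
|PSO outcomes| = 4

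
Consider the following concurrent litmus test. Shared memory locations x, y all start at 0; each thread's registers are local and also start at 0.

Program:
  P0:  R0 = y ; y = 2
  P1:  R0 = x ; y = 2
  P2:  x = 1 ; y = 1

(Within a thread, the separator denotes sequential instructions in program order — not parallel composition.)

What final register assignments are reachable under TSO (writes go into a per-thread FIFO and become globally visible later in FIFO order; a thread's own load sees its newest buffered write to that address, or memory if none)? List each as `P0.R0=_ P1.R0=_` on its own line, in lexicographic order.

P0.R0=0 P1.R0=0
P0.R0=0 P1.R0=1
P0.R0=1 P1.R0=0
P0.R0=1 P1.R0=1
P0.R0=2 P1.R0=0
P0.R0=2 P1.R0=1

outcome vector order: (P0.R0,P1.R0)
|TSO outcomes| = 6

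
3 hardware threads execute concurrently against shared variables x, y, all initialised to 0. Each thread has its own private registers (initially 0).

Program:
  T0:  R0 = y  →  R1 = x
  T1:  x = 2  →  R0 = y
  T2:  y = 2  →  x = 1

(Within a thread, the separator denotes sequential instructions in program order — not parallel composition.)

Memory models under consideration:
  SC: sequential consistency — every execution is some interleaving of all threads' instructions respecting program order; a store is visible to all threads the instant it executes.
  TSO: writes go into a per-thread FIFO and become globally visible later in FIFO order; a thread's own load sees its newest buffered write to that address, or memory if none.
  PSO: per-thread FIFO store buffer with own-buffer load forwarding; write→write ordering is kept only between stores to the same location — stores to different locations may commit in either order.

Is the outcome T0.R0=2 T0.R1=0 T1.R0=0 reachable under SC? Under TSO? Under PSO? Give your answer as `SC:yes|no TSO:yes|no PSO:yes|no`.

SC:no TSO:yes PSO:yes

outcome vector order: (T0.R0,T0.R1,T1.R0)
SC (11): 0/0/0 0/0/2 0/1/0 0/1/2 0/2/0 0/2/2 2/0/2 2/1/0 2/1/2 2/2/0 2/2/2
TSO (12): 0/0/0 0/0/2 0/1/0 0/1/2 0/2/0 0/2/2 2/0/0 2/0/2 2/1/0 2/1/2 2/2/0 2/2/2
PSO (12): 0/0/0 0/0/2 0/1/0 0/1/2 0/2/0 0/2/2 2/0/0 2/0/2 2/1/0 2/1/2 2/2/0 2/2/2
target 2/0/0 ∈ {TSO,PSO}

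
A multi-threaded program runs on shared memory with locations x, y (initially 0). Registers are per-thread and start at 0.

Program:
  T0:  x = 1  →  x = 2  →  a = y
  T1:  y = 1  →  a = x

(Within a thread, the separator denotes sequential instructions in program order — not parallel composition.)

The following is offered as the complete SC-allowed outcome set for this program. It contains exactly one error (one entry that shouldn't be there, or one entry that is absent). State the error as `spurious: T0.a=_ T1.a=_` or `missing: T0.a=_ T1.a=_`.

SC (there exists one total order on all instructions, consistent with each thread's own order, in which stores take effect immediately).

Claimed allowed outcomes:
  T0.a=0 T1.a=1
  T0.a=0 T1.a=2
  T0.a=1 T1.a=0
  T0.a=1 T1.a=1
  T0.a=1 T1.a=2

outcome vector order: (T0.a,T1.a)
under SC → 02 10 11 12
claimed∖SC = {01}

spurious: T0.a=0 T1.a=1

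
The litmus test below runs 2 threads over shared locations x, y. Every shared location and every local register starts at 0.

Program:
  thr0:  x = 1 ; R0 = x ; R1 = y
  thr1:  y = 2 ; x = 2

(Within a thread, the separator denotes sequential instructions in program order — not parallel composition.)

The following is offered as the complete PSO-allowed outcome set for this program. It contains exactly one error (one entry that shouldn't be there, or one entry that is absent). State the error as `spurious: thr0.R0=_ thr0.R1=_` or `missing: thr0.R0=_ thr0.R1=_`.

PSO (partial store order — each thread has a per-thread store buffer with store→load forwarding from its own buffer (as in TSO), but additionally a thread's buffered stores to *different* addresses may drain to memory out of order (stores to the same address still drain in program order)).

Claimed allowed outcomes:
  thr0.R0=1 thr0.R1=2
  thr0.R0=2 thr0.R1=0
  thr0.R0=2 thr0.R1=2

outcome vector order: (thr0.R0,thr0.R1)
PSO (4): 10; 12; 20; 22
PSO∖claimed = {10}

missing: thr0.R0=1 thr0.R1=0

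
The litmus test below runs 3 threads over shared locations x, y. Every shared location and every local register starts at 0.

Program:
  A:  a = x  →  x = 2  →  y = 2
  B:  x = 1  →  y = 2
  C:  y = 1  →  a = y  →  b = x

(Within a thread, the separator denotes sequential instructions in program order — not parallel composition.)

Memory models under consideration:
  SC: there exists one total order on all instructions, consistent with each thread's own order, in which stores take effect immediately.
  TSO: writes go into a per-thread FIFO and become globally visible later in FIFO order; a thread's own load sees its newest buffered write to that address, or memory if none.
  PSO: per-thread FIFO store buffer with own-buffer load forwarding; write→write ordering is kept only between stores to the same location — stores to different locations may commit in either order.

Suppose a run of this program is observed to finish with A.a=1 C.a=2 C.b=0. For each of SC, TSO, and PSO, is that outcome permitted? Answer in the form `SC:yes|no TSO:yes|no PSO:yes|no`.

outcome vector order: (A.a,C.a,C.b)
under SC → 0/1/0 0/1/1 0/1/2 0/2/1 0/2/2 1/1/0 1/1/1 1/1/2 1/2/1 1/2/2
under TSO → 0/1/0 0/1/1 0/1/2 0/2/1 0/2/2 1/1/0 1/1/1 1/1/2 1/2/1 1/2/2
under PSO → 0/1/0 0/1/1 0/1/2 0/2/0 0/2/1 0/2/2 1/1/0 1/1/1 1/1/2 1/2/0 1/2/1 1/2/2
target 1/2/0 ∈ {PSO}

SC:no TSO:no PSO:yes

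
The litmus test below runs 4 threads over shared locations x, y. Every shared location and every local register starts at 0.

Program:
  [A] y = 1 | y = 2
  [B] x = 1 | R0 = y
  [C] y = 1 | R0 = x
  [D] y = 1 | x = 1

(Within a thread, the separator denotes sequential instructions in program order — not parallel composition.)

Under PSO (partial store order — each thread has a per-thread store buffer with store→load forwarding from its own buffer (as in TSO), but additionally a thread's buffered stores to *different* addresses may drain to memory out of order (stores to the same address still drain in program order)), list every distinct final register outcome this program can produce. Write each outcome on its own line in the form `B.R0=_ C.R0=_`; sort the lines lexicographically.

B.R0=0 C.R0=0
B.R0=0 C.R0=1
B.R0=1 C.R0=0
B.R0=1 C.R0=1
B.R0=2 C.R0=0
B.R0=2 C.R0=1

outcome vector order: (B.R0,C.R0)
|PSO outcomes| = 6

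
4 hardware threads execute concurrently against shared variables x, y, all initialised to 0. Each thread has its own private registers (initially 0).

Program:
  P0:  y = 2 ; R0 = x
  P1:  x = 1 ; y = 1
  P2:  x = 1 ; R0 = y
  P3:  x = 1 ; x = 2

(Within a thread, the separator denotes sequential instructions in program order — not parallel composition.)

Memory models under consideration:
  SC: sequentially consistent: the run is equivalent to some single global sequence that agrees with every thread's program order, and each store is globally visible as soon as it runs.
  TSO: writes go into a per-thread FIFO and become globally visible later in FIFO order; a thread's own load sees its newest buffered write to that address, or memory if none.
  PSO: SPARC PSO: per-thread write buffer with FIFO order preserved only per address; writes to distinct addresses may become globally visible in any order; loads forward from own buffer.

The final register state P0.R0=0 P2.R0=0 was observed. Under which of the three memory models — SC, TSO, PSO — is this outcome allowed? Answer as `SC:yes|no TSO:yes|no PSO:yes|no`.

SC:no TSO:yes PSO:yes

outcome vector order: (P0.R0,P2.R0)
SC (8): <0 1>; <0 2>; <1 0>; <1 1>; <1 2>; <2 0>; <2 1>; <2 2>
TSO (9): <0 0>; <0 1>; <0 2>; <1 0>; <1 1>; <1 2>; <2 0>; <2 1>; <2 2>
PSO (9): <0 0>; <0 1>; <0 2>; <1 0>; <1 1>; <1 2>; <2 0>; <2 1>; <2 2>
target <0 0> ∈ {TSO,PSO}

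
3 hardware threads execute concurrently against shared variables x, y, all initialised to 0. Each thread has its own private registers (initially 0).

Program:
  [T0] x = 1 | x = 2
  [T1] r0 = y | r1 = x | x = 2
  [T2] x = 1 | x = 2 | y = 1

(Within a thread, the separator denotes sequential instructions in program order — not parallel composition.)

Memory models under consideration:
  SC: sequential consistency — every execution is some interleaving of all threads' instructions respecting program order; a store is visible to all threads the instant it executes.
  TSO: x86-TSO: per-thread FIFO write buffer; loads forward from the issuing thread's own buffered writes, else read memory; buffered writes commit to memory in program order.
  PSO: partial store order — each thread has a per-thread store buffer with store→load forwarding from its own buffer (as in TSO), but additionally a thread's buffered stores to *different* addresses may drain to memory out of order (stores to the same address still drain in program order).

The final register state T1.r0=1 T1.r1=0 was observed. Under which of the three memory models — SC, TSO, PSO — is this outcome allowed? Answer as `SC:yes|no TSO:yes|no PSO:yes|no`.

outcome vector order: (T1.r0,T1.r1)
under SC → 00; 01; 02; 11; 12
under TSO → 00; 01; 02; 11; 12
under PSO → 00; 01; 02; 10; 11; 12
target 10 ∈ {PSO}

SC:no TSO:no PSO:yes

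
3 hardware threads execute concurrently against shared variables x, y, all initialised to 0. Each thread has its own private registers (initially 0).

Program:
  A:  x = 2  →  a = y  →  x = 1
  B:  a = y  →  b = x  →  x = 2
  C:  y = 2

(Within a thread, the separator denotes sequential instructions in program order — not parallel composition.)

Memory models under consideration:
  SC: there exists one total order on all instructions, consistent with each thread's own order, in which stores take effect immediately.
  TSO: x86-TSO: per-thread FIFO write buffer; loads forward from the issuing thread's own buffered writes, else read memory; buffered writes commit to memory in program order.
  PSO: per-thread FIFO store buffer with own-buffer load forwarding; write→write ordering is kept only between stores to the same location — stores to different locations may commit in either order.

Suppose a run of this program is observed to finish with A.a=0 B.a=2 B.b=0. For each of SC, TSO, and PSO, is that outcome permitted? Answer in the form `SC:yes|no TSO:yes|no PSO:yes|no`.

SC:no TSO:yes PSO:yes

outcome vector order: (A.a,B.a,B.b)
SC: 11 outcomes — {<0 0 0> <0 0 1> <0 0 2> <0 2 1> <0 2 2> <2 0 0> <2 0 1> <2 0 2> <2 2 0> <2 2 1> <2 2 2>}
TSO: 12 outcomes — {<0 0 0> <0 0 1> <0 0 2> <0 2 0> <0 2 1> <0 2 2> <2 0 0> <2 0 1> <2 0 2> <2 2 0> <2 2 1> <2 2 2>}
PSO: 12 outcomes — {<0 0 0> <0 0 1> <0 0 2> <0 2 0> <0 2 1> <0 2 2> <2 0 0> <2 0 1> <2 0 2> <2 2 0> <2 2 1> <2 2 2>}
target <0 2 0> ∈ {TSO,PSO}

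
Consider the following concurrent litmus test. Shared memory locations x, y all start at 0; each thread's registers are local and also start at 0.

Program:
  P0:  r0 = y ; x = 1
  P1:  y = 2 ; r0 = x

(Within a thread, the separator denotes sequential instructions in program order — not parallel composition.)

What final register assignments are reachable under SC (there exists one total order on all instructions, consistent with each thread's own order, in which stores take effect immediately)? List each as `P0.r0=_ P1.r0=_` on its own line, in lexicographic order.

outcome vector order: (P0.r0,P1.r0)
|SC outcomes| = 4

P0.r0=0 P1.r0=0
P0.r0=0 P1.r0=1
P0.r0=2 P1.r0=0
P0.r0=2 P1.r0=1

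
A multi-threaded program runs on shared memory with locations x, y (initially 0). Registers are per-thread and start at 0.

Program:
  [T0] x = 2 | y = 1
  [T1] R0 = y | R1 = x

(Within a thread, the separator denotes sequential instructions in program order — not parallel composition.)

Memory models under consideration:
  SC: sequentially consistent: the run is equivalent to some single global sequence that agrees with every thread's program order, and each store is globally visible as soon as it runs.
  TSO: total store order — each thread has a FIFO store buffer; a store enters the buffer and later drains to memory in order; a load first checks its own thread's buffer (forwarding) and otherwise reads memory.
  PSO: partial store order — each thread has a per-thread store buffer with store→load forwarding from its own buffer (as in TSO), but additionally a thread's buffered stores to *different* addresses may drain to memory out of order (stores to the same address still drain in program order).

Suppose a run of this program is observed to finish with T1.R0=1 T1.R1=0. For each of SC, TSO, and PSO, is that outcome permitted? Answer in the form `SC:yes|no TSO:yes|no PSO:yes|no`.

outcome vector order: (T1.R0,T1.R1)
SC (3): 00; 02; 12
TSO (3): 00; 02; 12
PSO (4): 00; 02; 10; 12
target 10 ∈ {PSO}

SC:no TSO:no PSO:yes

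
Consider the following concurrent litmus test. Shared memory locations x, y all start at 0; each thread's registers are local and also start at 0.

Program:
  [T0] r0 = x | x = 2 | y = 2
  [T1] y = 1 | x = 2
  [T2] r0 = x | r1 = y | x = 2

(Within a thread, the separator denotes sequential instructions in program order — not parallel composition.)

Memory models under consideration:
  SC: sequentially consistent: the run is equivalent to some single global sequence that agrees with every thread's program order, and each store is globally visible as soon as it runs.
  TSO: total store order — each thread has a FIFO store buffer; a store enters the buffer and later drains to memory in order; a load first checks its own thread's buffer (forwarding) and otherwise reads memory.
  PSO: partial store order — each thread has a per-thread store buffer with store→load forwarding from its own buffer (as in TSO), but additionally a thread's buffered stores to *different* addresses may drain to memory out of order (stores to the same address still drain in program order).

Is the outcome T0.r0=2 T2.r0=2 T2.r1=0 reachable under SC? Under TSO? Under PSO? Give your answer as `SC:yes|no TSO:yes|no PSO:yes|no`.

outcome vector order: (T0.r0,T2.r0,T2.r1)
[SC] allowed = {<0 0 0>, <0 0 1>, <0 0 2>, <0 2 0>, <0 2 1>, <0 2 2>, <2 0 0>, <2 0 1>, <2 0 2>, <2 2 1>, <2 2 2>}
[TSO] allowed = {<0 0 0>, <0 0 1>, <0 0 2>, <0 2 0>, <0 2 1>, <0 2 2>, <2 0 0>, <2 0 1>, <2 0 2>, <2 2 1>, <2 2 2>}
[PSO] allowed = {<0 0 0>, <0 0 1>, <0 0 2>, <0 2 0>, <0 2 1>, <0 2 2>, <2 0 0>, <2 0 1>, <2 0 2>, <2 2 0>, <2 2 1>, <2 2 2>}
target <2 2 0> ∈ {PSO}

SC:no TSO:no PSO:yes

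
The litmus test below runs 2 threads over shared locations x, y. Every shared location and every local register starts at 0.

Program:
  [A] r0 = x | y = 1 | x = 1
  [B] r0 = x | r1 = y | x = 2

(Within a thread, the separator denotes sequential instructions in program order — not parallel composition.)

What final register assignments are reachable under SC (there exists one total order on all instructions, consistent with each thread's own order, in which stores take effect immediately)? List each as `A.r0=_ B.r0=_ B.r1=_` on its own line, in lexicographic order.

outcome vector order: (A.r0,B.r0,B.r1)
|SC outcomes| = 4

A.r0=0 B.r0=0 B.r1=0
A.r0=0 B.r0=0 B.r1=1
A.r0=0 B.r0=1 B.r1=1
A.r0=2 B.r0=0 B.r1=0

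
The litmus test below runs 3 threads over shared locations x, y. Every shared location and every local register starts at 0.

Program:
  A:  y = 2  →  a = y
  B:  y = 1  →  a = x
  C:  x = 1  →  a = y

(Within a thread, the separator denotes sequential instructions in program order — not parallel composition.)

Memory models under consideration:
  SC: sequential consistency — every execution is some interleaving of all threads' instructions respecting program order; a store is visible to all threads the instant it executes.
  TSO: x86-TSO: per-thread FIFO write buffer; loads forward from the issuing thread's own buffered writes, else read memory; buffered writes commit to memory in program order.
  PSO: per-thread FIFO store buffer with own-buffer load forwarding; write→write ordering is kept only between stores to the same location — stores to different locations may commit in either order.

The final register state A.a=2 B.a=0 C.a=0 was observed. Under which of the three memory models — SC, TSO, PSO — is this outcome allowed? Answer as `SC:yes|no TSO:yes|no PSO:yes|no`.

SC:no TSO:yes PSO:yes

outcome vector order: (A.a,B.a,C.a)
[SC] allowed = {101 110 111 112 201 202 210 211 212}
[TSO] allowed = {100 101 102 110 111 112 200 201 202 210 211 212}
[PSO] allowed = {100 101 102 110 111 112 200 201 202 210 211 212}
target 200 ∈ {TSO,PSO}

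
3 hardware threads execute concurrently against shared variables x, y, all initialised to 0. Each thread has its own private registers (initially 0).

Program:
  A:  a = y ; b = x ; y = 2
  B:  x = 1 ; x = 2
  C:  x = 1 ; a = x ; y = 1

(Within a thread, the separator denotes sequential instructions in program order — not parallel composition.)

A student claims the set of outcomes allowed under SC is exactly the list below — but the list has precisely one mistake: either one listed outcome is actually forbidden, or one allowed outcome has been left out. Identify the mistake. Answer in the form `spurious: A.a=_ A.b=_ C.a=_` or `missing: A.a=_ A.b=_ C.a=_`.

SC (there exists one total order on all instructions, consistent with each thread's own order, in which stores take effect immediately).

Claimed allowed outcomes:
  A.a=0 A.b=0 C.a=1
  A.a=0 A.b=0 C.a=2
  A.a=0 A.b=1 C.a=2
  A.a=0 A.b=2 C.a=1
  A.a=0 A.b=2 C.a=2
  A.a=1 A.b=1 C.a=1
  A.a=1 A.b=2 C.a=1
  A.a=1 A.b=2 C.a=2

outcome vector order: (A.a,A.b,C.a)
under SC → <0 0 1> <0 0 2> <0 1 1> <0 1 2> <0 2 1> <0 2 2> <1 1 1> <1 2 1> <1 2 2>
SC∖claimed = {<0 1 1>}

missing: A.a=0 A.b=1 C.a=1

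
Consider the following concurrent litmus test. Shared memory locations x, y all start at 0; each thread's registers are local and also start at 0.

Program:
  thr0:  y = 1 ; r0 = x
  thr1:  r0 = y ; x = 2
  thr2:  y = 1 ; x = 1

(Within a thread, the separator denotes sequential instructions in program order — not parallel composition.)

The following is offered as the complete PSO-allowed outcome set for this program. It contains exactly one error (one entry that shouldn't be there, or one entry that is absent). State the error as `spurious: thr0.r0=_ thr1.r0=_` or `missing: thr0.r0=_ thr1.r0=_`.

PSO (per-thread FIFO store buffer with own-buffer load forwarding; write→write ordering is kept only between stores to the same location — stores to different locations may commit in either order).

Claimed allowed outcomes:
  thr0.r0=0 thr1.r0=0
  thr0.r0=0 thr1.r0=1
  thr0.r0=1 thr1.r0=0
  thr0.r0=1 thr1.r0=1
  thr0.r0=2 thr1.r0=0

missing: thr0.r0=2 thr1.r0=1

outcome vector order: (thr0.r0,thr1.r0)
PSO (6): 00 01 10 11 20 21
PSO∖claimed = {21}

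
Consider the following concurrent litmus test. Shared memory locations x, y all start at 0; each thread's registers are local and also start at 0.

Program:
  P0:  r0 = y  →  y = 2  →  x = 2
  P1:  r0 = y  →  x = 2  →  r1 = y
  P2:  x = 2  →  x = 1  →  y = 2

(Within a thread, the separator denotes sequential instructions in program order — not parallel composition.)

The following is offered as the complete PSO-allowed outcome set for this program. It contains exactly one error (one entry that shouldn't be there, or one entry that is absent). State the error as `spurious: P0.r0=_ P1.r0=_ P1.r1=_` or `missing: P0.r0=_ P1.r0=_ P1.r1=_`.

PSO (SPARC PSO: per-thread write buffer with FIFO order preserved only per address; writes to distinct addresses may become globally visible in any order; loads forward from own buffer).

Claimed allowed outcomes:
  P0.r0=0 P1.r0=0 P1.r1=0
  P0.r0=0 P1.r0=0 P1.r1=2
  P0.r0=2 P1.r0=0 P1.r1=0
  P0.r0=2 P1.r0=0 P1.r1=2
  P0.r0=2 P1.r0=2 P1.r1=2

outcome vector order: (P0.r0,P1.r0,P1.r1)
under PSO → (0,0,0) (0,0,2) (0,2,2) (2,0,0) (2,0,2) (2,2,2)
PSO∖claimed = {(0,2,2)}

missing: P0.r0=0 P1.r0=2 P1.r1=2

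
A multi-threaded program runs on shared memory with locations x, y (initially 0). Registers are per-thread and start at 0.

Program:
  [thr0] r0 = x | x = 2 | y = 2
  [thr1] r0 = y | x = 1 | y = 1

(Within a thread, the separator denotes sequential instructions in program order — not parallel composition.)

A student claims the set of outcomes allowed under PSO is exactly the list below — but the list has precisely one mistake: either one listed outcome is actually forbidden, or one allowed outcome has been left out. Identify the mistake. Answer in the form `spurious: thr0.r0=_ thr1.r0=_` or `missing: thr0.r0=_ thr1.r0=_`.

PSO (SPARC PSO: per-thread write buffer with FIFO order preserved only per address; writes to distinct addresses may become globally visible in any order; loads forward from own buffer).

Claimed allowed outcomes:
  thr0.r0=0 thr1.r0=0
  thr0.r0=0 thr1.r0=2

missing: thr0.r0=1 thr1.r0=0

outcome vector order: (thr0.r0,thr1.r0)
PSO (3): <0 0>; <0 2>; <1 0>
PSO∖claimed = {<1 0>}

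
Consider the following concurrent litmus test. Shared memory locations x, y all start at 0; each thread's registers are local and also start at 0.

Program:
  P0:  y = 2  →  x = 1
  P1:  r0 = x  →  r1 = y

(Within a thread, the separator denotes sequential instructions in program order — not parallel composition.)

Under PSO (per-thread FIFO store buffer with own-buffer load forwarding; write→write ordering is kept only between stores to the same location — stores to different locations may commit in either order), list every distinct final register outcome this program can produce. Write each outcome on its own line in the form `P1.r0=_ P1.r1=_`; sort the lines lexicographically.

outcome vector order: (P1.r0,P1.r1)
|PSO outcomes| = 4

P1.r0=0 P1.r1=0
P1.r0=0 P1.r1=2
P1.r0=1 P1.r1=0
P1.r0=1 P1.r1=2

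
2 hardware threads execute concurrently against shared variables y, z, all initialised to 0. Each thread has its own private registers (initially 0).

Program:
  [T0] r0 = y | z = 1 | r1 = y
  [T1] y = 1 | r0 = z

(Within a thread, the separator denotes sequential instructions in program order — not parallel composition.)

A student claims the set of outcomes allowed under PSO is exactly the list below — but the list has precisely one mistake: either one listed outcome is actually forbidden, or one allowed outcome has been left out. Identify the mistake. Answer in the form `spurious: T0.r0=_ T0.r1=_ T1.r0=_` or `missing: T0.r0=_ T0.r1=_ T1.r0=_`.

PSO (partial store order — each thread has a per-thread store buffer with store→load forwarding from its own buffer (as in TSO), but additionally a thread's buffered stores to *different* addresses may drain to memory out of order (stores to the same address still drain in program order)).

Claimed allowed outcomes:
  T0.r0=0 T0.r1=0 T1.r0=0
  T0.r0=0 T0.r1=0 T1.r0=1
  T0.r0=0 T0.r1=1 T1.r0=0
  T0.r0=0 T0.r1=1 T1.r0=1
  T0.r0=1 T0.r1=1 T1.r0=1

missing: T0.r0=1 T0.r1=1 T1.r0=0

outcome vector order: (T0.r0,T0.r1,T1.r0)
PSO (6): (0,0,0); (0,0,1); (0,1,0); (0,1,1); (1,1,0); (1,1,1)
PSO∖claimed = {(1,1,0)}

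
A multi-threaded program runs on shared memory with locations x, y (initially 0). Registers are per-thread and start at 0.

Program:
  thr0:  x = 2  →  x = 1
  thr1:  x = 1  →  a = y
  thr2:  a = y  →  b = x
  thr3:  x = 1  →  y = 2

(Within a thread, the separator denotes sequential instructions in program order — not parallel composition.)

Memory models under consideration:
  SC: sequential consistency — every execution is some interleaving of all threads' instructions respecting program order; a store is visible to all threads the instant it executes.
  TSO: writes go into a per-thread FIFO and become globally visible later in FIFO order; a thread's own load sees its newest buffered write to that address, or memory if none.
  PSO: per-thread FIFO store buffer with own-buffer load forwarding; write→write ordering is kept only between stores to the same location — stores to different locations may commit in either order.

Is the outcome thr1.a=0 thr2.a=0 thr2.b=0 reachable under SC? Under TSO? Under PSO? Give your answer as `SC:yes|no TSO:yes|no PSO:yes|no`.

outcome vector order: (thr1.a,thr2.a,thr2.b)
SC (10): (0,0,0), (0,0,1), (0,0,2), (0,2,1), (0,2,2), (2,0,0), (2,0,1), (2,0,2), (2,2,1), (2,2,2)
TSO (10): (0,0,0), (0,0,1), (0,0,2), (0,2,1), (0,2,2), (2,0,0), (2,0,1), (2,0,2), (2,2,1), (2,2,2)
PSO (12): (0,0,0), (0,0,1), (0,0,2), (0,2,0), (0,2,1), (0,2,2), (2,0,0), (2,0,1), (2,0,2), (2,2,0), (2,2,1), (2,2,2)
target (0,0,0) ∈ {SC,TSO,PSO}

SC:yes TSO:yes PSO:yes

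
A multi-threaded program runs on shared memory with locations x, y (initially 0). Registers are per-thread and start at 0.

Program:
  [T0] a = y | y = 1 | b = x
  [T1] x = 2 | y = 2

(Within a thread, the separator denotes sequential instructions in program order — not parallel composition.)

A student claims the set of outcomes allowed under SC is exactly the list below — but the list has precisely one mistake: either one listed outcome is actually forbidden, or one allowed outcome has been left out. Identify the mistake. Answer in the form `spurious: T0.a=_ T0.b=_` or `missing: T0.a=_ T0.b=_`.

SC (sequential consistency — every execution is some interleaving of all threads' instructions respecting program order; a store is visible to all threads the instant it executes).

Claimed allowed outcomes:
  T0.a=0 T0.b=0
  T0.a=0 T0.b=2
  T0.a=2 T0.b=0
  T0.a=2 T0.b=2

outcome vector order: (T0.a,T0.b)
under SC → (0,0), (0,2), (2,2)
claimed∖SC = {(2,0)}

spurious: T0.a=2 T0.b=0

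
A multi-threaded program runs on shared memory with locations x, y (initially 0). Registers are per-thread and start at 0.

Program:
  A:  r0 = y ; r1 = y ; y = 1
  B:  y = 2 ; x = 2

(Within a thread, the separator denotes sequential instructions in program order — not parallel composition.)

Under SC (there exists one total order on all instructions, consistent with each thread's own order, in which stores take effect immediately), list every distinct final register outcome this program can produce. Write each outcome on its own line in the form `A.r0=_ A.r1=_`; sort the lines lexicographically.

outcome vector order: (A.r0,A.r1)
|SC outcomes| = 3

A.r0=0 A.r1=0
A.r0=0 A.r1=2
A.r0=2 A.r1=2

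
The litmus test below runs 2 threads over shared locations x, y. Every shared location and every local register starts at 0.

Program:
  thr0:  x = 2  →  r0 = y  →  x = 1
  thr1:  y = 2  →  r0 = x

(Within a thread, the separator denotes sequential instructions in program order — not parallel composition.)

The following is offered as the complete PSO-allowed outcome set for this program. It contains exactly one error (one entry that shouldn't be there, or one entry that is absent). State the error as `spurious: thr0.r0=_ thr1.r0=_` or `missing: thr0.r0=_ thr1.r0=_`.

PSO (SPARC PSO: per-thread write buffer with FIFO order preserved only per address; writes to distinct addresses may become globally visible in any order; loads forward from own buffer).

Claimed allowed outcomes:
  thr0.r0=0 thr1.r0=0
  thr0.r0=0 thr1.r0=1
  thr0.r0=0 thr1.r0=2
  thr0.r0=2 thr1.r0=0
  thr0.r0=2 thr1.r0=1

outcome vector order: (thr0.r0,thr1.r0)
[PSO] allowed = {00 01 02 20 21 22}
PSO∖claimed = {22}

missing: thr0.r0=2 thr1.r0=2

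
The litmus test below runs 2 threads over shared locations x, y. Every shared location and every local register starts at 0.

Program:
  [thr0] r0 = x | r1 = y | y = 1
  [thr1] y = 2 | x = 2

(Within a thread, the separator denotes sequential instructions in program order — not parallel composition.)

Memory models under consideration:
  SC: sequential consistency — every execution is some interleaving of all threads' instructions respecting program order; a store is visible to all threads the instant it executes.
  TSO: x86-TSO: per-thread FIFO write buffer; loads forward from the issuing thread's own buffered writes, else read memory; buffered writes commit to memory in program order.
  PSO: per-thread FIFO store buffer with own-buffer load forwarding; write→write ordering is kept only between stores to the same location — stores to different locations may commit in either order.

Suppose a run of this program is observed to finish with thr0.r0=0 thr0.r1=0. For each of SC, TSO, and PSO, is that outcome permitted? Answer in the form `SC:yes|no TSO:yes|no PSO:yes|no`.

SC:yes TSO:yes PSO:yes

outcome vector order: (thr0.r0,thr0.r1)
SC (3): 0/0, 0/2, 2/2
TSO (3): 0/0, 0/2, 2/2
PSO (4): 0/0, 0/2, 2/0, 2/2
target 0/0 ∈ {SC,TSO,PSO}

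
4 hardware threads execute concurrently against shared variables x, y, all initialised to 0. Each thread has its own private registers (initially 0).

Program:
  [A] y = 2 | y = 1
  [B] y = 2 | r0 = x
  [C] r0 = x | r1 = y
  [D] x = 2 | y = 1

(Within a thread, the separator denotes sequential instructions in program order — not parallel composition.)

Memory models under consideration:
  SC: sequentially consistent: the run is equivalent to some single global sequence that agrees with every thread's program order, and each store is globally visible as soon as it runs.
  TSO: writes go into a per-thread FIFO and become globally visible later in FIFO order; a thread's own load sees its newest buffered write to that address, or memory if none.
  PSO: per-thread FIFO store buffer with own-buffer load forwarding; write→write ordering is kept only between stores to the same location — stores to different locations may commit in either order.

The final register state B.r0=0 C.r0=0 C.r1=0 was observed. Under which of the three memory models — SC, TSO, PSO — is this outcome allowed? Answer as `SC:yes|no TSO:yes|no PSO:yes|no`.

outcome vector order: (B.r0,C.r0,C.r1)
SC: 11 outcomes — {(0,0,0), (0,0,1), (0,0,2), (0,2,1), (0,2,2), (2,0,0), (2,0,1), (2,0,2), (2,2,0), (2,2,1), (2,2,2)}
TSO: 12 outcomes — {(0,0,0), (0,0,1), (0,0,2), (0,2,0), (0,2,1), (0,2,2), (2,0,0), (2,0,1), (2,0,2), (2,2,0), (2,2,1), (2,2,2)}
PSO: 12 outcomes — {(0,0,0), (0,0,1), (0,0,2), (0,2,0), (0,2,1), (0,2,2), (2,0,0), (2,0,1), (2,0,2), (2,2,0), (2,2,1), (2,2,2)}
target (0,0,0) ∈ {SC,TSO,PSO}

SC:yes TSO:yes PSO:yes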